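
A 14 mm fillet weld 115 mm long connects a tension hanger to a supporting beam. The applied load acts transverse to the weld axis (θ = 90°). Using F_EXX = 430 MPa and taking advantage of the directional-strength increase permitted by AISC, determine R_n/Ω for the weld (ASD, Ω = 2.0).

R_n/Ω ≈ 220 kN

t_e = 0.707 × 14 = 9.898 mm; A_we = 9.898 × 115 = 1138 mm².
Directional factor: 1.0 + 0.5 sin^1.5(90°) = 1.5.
F_nw = 0.6 × 430 × 1.5 = 387 MPa.
R_n/Ω = (387 × 1138) / 2.0 × 10⁻³ = 220.3 kN.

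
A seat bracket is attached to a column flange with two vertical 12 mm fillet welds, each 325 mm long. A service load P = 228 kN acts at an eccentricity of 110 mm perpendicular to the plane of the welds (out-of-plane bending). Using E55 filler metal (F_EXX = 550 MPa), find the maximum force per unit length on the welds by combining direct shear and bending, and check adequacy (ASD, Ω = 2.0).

L_w = 2 × 325 = 650 mm; section modulus (unit throat) S = 2 × L²/6 = 35210 mm².
Direct shear f_v = P/L_w = 228×10³/650 = 350.8 N/mm.
Moment M = P × e = 228×10³ × 110 = 25080000 N·mm; bending f_b = M/S = 712.3 N/mm.
f_max = √(f_v² + f_b²) = √(350.8² + 712.3²) = 794 N/mm.
r_n/Ω = (1/2.0) × 0.6 × 550 × (0.707 × 12) = 1400 N/mm → adequate.

f_max ≈ 794 N/mm; adequate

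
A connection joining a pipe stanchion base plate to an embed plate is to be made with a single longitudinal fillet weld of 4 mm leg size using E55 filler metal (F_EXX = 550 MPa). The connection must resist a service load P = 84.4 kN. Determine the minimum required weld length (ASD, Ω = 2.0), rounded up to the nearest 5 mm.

L = 185 mm

Throat t_e = 0.707 × 4 = 2.828 mm.
r_n/Ω = (0.6 × 550 × 2.828) / 2.0 = 466.6 N/mm = 0.4666 kN/mm.
L_req = P / (r_n/Ω) = 84.4 / 0.4666 = 180.9 mm total.
Round up → use L = 185 mm.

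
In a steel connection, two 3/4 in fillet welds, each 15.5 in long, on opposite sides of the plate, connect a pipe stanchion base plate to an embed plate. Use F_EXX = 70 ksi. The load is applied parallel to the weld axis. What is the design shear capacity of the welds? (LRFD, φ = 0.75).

Effective throat t_e = 0.707 × 0.75 = 0.5302 in.
Total length L = 31 in; A_we = 0.5302 × 31 = 16.44 in².
F_nw = 0.6 F_EXX = 0.6 × 70 = 42 ksi.
φR_n = 0.75 × 42 × 16.44 = 517.8 kips.

φR_n ≈ 518 kips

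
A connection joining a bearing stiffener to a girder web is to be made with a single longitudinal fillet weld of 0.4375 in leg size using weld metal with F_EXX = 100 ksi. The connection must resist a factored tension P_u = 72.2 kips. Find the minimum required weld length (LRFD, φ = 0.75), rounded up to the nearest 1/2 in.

Throat t_e = 0.707 × 0.4375 = 0.3093 in.
φr_n = 0.75 × 0.6 × 100 × 0.3093 = 13.92 kips/in.
L_req = P_u / φr_n = 72.2 / 13.92 = 5.187 in total.
Round up → use L = 5.5 in.

L = 5.5 in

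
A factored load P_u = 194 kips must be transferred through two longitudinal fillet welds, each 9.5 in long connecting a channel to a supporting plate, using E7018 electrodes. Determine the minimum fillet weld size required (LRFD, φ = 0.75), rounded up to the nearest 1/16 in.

E70XX → F_EXX = 70 ksi.
Total weld length L = 19 in.
Required throat t_e = P_u / (φ × 0.6 F_EXX × L) = 194 / (0.75 × 0.6 × 70 × 19) = 0.3241 in.
Required leg w = t_e / 0.707 = 0.4585 in → use 1/2 in.

w = 1/2 in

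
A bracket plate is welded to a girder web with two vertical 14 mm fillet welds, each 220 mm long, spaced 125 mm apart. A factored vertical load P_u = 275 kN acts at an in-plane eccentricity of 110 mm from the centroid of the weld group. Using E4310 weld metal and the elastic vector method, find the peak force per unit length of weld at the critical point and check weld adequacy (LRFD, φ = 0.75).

E43XX → F_EXX = 430 MPa.
Total weld length L_w = 440 mm. Treat welds as unit-width lines.
Polar moment about centroid: J = 2[d³/12 + d(b/2)²] = 2[220³/12 + 220×62.5²] = 3493000 mm³.
Direct shear f_v = P/L_w = 275×10³ / 440 = 625 N/mm (vertical).
Torsion M = P·e = 275×10³ × 110 = 30250000 N·mm.
Critical point at (x, y) = (62.5, 110) from centroid. f_tx = M·y/J = 952.5 N/mm; f_ty = M·x/J = 541.2 N/mm.
Resultant f_max = √[f_tx² + (f_v + f_ty)²] = √[952.5² + (625 + 541.2)²] = 1506 N/mm.
Capacity per unit length: φr_n = 0.75 × 0.6 × 430 × (0.707 × 14) = 1915 N/mm.
1506 ≤ 1915 → adequate.

f_max ≈ 1510 N/mm; adequate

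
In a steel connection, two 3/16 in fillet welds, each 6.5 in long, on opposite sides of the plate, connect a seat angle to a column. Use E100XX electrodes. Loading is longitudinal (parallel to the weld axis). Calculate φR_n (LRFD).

E100XX → F_EXX = 100 ksi.
Effective throat t_e = 0.707 × 0.1875 = 0.1326 in.
Total length L = 13 in; A_we = 0.1326 × 13 = 1.723 in².
F_nw = 0.6 F_EXX = 0.6 × 100 = 60 ksi.
φR_n = 0.75 × 60 × 1.723 = 77.55 kips.

φR_n ≈ 77.5 kips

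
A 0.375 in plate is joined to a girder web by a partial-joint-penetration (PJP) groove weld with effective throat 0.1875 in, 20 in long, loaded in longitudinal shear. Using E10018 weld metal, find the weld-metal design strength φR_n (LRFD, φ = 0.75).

φR_n ≈ 169 kip

E100XX → F_EXX = 100 ksi.
Effective throat (given) t_e = 0.1875 in.
A_we = 0.1875 × 20 = 3.75 in².
F_nw = 0.6 F_EXX = 60 ksi.
φR_n = 0.75 × 60 × 3.75 = 168.8 kip.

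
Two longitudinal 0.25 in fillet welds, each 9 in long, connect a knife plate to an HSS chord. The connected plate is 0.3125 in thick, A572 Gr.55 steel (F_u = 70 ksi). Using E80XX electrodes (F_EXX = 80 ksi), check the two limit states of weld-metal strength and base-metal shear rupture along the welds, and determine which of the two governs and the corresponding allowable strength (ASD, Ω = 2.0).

R_n/Ω ≈ 76.4 kips (weld metal governs)

t_e = 0.707 × 0.25 = 0.1767 in; L = 18 in.
Weld metal: R_n/Ω = (1/2.0) × 0.6 × 80 × 0.1767 × 18 = 76.36 kips.
Base metal (shear rupture): R_n/Ω = (1/2.0) × 0.6 × 70 × 0.3125 × 18 = 118.1 kips.
Governing: weld metal.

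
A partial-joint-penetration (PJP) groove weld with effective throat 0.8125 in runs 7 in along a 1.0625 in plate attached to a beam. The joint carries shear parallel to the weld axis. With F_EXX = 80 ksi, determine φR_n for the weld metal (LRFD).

Effective throat (given) t_e = 0.8125 in.
A_we = 0.8125 × 7 = 5.688 in².
F_nw = 0.6 F_EXX = 48 ksi.
φR_n = 0.75 × 48 × 5.688 = 204.8 kip.

φR_n ≈ 205 kip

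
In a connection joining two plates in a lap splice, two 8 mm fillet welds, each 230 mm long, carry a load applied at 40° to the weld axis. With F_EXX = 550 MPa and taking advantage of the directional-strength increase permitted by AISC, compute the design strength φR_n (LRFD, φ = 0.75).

φR_n ≈ 810 kN

t_e = 0.707 × 8 = 5.656 mm; A_we = 5.656 × 460 = 2602 mm².
Directional factor: 1.0 + 0.5 sin^1.5(40°) = 1.258.
F_nw = 0.6 × 550 × 1.258 = 415 MPa.
φR_n = 0.75 × 415 × 2602 × 10⁻³ = 809.9 kN.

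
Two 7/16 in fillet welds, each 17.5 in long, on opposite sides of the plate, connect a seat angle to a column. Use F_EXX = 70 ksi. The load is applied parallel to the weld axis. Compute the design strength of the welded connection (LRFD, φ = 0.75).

Effective throat t_e = 0.707 × 0.4375 = 0.3093 in.
Total length L = 35 in; A_we = 0.3093 × 35 = 10.83 in².
F_nw = 0.6 F_EXX = 0.6 × 70 = 42 ksi.
φR_n = 0.75 × 42 × 10.83 = 341 kips.

φR_n ≈ 341 kips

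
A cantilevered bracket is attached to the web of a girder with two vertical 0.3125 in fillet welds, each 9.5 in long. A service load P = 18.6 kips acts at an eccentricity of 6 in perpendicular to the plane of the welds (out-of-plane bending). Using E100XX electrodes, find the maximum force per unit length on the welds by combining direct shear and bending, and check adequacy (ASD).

f_max ≈ 3.84 kip/in; adequate

E100XX → F_EXX = 100 ksi.
L_w = 2 × 9.5 = 19 in; section modulus (unit throat) S = 2 × L²/6 = 30.08 in².
Direct shear f_v = P/L_w = 18.6/19 = 0.9789 kip/in.
Moment M = P × e = 18.6 × 6 = 111.6 kip·in; bending f_b = M/S = 3.71 kip/in.
f_max = √(f_v² + f_b²) = √(0.9789² + 3.71²) = 3.837 kip/in.
r_n/Ω = (1/2.0) × 0.6 × 100 × (0.707 × 0.3125) = 6.628 kip/in → adequate.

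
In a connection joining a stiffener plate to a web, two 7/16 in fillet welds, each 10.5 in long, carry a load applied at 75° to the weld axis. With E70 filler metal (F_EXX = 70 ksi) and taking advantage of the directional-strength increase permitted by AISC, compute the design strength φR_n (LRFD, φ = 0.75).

t_e = 0.707 × 0.4375 = 0.3093 in; A_we = 0.3093 × 21 = 6.496 in².
Directional factor: 1.0 + 0.5 sin^1.5(75°) = 1.475.
F_nw = 0.6 × 70 × 1.475 = 61.94 ksi.
φR_n = 0.75 × 61.94 × 6.496 = 301.7 kip.

φR_n ≈ 302 kip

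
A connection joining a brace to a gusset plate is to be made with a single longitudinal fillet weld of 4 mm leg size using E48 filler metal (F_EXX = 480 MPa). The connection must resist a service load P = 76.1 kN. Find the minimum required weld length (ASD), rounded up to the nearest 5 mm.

L = 190 mm

Throat t_e = 0.707 × 4 = 2.828 mm.
r_n/Ω = (0.6 × 480 × 2.828) / 2.0 = 407.2 N/mm = 0.4072 kN/mm.
L_req = P / (r_n/Ω) = 76.1 / 0.4072 = 186.9 mm total.
Round up → use L = 190 mm.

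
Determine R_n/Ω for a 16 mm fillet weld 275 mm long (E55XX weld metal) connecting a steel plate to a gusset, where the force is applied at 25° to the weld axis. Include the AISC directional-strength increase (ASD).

R_n/Ω ≈ 584 kN

E55XX → F_EXX = 550 MPa.
t_e = 0.707 × 16 = 11.31 mm; A_we = 11.31 × 275 = 3111 mm².
Directional factor: 1.0 + 0.5 sin^1.5(25°) = 1.137.
F_nw = 0.6 × 550 × 1.137 = 375.3 MPa.
R_n/Ω = (375.3 × 3111) / 2.0 × 10⁻³ = 583.8 kN.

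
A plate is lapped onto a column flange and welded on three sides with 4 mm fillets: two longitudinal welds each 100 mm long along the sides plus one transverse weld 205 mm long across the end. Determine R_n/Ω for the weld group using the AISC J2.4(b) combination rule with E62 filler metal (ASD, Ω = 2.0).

E62XX → F_EXX = 620 MPa.
t_e = 0.707 × 4 = 2.828 mm.
R_nwl = 0.6 × 620 × 2.828 × 200 × 10⁻³ = 210.4 kN (longitudinal, 2 welds).
R_nwt = 0.6 × 620 × 2.828 × 205 × 10⁻³ = 215.7 kN (transverse, base value).
(i) R_nwl + R_nwt = 426.1 kN; (ii) 0.85 R_nwl + 1.5 R_nwt = 502.3 kN.
R_n = max = 502.3 kN [governs: (ii)]; R_n/Ω = 251.2 kN.

R_n/Ω ≈ 251 kN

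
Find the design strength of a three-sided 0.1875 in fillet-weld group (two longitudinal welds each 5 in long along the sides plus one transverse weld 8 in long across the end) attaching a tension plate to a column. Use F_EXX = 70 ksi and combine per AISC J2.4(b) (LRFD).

t_e = 0.707 × 0.1875 = 0.1326 in.
R_nwl = 0.6 × 70 × 0.1326 × 10 = 55.68 kip (longitudinal, 2 welds).
R_nwt = 0.6 × 70 × 0.1326 × 8 = 44.54 kip (transverse, base value).
(i) R_nwl + R_nwt = 100.2 kip; (ii) 0.85 R_nwl + 1.5 R_nwt = 114.1 kip.
R_n = max = 114.1 kip [governs: (ii)]; φR_n = 85.6 kip.

φR_n ≈ 85.6 kip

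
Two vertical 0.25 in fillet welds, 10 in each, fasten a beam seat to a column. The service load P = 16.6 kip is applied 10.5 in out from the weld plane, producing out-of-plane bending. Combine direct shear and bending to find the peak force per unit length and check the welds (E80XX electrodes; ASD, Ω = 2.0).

E80XX → F_EXX = 80 ksi.
L_w = 2 × 10 = 20 in; section modulus (unit throat) S = 2 × L²/6 = 33.33 in².
Direct shear f_v = P/L_w = 16.6/20 = 0.83 kip/in.
Moment M = P × e = 16.6 × 10.5 = 174.3 kip·in; bending f_b = M/S = 5.229 kip/in.
f_max = √(f_v² + f_b²) = √(0.83² + 5.229²) = 5.294 kip/in.
r_n/Ω = (1/2.0) × 0.6 × 80 × (0.707 × 0.25) = 4.242 kip/in → NOT adequate.

f_max ≈ 5.29 kip/in; NOT adequate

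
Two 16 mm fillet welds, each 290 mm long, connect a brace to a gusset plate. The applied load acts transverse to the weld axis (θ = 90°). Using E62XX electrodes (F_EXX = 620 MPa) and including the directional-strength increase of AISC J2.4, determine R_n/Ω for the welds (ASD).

R_n/Ω ≈ 1830 kN

t_e = 0.707 × 16 = 11.31 mm; A_we = 11.31 × 580 = 6561 mm².
Directional factor: 1.0 + 0.5 sin^1.5(90°) = 1.5.
F_nw = 0.6 × 620 × 1.5 = 558 MPa.
R_n/Ω = (558 × 6561) / 2.0 × 10⁻³ = 1831 kN.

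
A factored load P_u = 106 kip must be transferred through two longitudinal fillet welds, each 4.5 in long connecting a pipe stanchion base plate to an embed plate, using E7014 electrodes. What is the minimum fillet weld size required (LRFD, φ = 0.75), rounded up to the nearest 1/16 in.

w = 9/16 in

E70XX → F_EXX = 70 ksi.
Total weld length L = 9 in.
Required throat t_e = P_u / (φ × 0.6 F_EXX × L) = 106 / (0.75 × 0.6 × 70 × 9) = 0.3739 in.
Required leg w = t_e / 0.707 = 0.5289 in → use 9/16 in.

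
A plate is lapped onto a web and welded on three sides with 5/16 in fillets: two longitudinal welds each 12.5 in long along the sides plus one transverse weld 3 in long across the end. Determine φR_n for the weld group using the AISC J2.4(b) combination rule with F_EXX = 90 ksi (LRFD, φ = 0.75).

t_e = 0.707 × 0.3125 = 0.2209 in.
R_nwl = 0.6 × 90 × 0.2209 × 25 = 298.3 kips (longitudinal, 2 welds).
R_nwt = 0.6 × 90 × 0.2209 × 3 = 35.79 kips (transverse, base value).
(i) R_nwl + R_nwt = 334.1 kips; (ii) 0.85 R_nwl + 1.5 R_nwt = 307.2 kips.
R_n = max = 334.1 kips [governs: (i)]; φR_n = 250.5 kips.

φR_n ≈ 251 kips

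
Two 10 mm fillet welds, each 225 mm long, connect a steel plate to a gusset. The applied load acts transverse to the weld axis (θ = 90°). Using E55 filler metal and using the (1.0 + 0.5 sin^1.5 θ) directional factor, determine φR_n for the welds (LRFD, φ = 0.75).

E55XX → F_EXX = 550 MPa.
t_e = 0.707 × 10 = 7.07 mm; A_we = 7.07 × 450 = 3181 mm².
Directional factor: 1.0 + 0.5 sin^1.5(90°) = 1.5.
F_nw = 0.6 × 550 × 1.5 = 495 MPa.
φR_n = 0.75 × 495 × 3181 × 10⁻³ = 1181 kN.

φR_n ≈ 1180 kN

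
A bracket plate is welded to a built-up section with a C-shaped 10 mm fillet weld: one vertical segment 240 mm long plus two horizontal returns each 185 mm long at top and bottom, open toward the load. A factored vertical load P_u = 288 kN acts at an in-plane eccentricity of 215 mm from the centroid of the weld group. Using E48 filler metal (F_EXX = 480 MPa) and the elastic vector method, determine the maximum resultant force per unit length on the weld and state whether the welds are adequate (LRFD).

f_max ≈ 1620 N/mm; NOT adequate

Total weld length L_w = 610 mm. Treat welds as unit-width lines.
Centroid: x̄ = 2×185×92.5 / 610 = 56.11 mm from the vertical weld.
Polar moment about centroid: J = I_x + I_y = [240³/12 + 2×185×120²] + [240×56.11² + 2(185³/12 + 185×36.39²)] = 8781000 mm³.
Direct shear f_v = P/L_w = 288×10³ / 610 = 472.1 N/mm (vertical).
Torsion M = P·e = 288×10³ × 215 = 61920000 N·mm.
Critical point at (x, y) = (128.9, 120) from centroid. f_tx = M·y/J = 846.2 N/mm; f_ty = M·x/J = 908.9 N/mm.
Resultant f_max = √[f_tx² + (f_v + f_ty)²] = √[846.2² + (472.1 + 908.9)²] = 1620 N/mm.
Capacity per unit length: φr_n = 0.75 × 0.6 × 480 × (0.707 × 10) = 1527 N/mm.
1620 > 1527 → NOT adequate.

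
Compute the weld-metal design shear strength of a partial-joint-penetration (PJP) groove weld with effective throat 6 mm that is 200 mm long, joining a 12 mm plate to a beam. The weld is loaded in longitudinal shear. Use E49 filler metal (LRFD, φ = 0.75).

φR_n ≈ 265 kN

E49XX → F_EXX = 490 MPa.
Effective throat (given) t_e = 6 mm.
A_we = 6 × 200 = 1200 mm².
F_nw = 0.6 F_EXX = 294 MPa.
φR_n = 0.75 × 294 × 1200 × 10⁻³ = 264.6 kN.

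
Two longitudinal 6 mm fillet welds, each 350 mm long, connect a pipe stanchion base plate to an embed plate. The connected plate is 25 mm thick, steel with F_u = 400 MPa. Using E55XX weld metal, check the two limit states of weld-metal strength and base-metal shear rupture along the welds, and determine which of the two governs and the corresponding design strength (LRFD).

φR_n ≈ 735 kN (weld metal governs)

E55XX → F_EXX = 550 MPa.
t_e = 0.707 × 6 = 4.242 mm; L = 700 mm.
Weld metal: φR_n = 0.75 × 0.6 × 550 × 4.242 × 700 × 10⁻³ = 734.9 kN.
Base metal (shear rupture): φR_n = 0.75 × 0.6 × 400 × 25 × 700 × 10⁻³ = 3150 kN.
Governing: weld metal.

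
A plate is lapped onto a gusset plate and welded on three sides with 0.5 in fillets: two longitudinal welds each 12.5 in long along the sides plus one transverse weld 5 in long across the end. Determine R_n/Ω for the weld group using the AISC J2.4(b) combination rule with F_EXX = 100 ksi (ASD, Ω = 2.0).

t_e = 0.707 × 0.5 = 0.3535 in.
R_nwl = 0.6 × 100 × 0.3535 × 25 = 530.2 kips (longitudinal, 2 welds).
R_nwt = 0.6 × 100 × 0.3535 × 5 = 106 kips (transverse, base value).
(i) R_nwl + R_nwt = 636.3 kips; (ii) 0.85 R_nwl + 1.5 R_nwt = 609.8 kips.
R_n = max = 636.3 kips [governs: (i)]; R_n/Ω = 318.1 kips.

R_n/Ω ≈ 318 kips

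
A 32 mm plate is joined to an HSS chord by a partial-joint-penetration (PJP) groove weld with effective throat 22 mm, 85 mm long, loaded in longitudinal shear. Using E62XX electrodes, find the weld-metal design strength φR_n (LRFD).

φR_n ≈ 522 kN

E62XX → F_EXX = 620 MPa.
Effective throat (given) t_e = 22 mm.
A_we = 22 × 85 = 1870 mm².
F_nw = 0.6 F_EXX = 372 MPa.
φR_n = 0.75 × 372 × 1870 × 10⁻³ = 521.7 kN.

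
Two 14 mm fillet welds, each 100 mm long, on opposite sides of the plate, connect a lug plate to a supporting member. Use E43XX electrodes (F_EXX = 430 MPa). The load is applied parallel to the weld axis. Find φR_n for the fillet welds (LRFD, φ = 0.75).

φR_n ≈ 383 kN

Effective throat t_e = 0.707 × 14 = 9.898 mm.
Total length L = 200 mm; A_we = 9.898 × 200 = 1980 mm².
F_nw = 0.6 F_EXX = 0.6 × 430 = 258 MPa.
φR_n = 0.75 × 258 × 1980 × 10⁻³ = 383.1 kN.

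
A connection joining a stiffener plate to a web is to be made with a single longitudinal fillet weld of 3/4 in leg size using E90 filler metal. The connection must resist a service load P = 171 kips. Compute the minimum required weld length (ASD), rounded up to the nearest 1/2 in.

E90XX → F_EXX = 90 ksi.
Throat t_e = 0.707 × 0.75 = 0.5302 in.
r_n/Ω = (0.6 × 90 × 0.5302) / 2.0 = 14.32 kip/in.
L_req = P / (r_n/Ω) = 171 / 14.32 = 11.94 in total.
Round up → use L = 12 in.

L = 12 in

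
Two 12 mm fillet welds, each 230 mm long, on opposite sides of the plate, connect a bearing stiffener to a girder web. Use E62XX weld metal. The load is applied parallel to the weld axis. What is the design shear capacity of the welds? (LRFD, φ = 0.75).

φR_n ≈ 1090 kN

E62XX → F_EXX = 620 MPa.
Effective throat t_e = 0.707 × 12 = 8.484 mm.
Total length L = 460 mm; A_we = 8.484 × 460 = 3903 mm².
F_nw = 0.6 F_EXX = 0.6 × 620 = 372 MPa.
φR_n = 0.75 × 372 × 3903 × 10⁻³ = 1089 kN.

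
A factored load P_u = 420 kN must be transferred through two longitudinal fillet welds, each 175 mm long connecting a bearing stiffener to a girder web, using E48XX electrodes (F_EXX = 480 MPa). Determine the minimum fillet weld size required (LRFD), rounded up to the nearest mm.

w = 8 mm

Total weld length L = 350 mm.
Required throat t_e = P_u / (φ × 0.6 F_EXX × L) = 420 / (0.75 × 0.6 × 480 × 350 × 10⁻³) = 5.556 mm.
Required leg w = t_e / 0.707 = 7.858 mm → use 8 mm.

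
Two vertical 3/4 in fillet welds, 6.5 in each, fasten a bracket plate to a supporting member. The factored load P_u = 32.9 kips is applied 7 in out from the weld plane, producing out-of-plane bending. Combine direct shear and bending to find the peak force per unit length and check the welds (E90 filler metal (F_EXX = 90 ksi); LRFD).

L_w = 2 × 6.5 = 13 in; section modulus (unit throat) S = 2 × L²/6 = 14.08 in².
Direct shear f_v = P/L_w = 32.9/13 = 2.531 kip/in.
Moment M = P × e = 32.9 × 7 = 230.3 kip·in; bending f_b = M/S = 16.35 kip/in.
f_max = √(f_v² + f_b²) = √(2.531² + 16.35²) = 16.55 kip/in.
φr_n = 0.75 × 0.6 × 90 × (0.707 × 0.75) = 21.48 kip/in → adequate.

f_max ≈ 16.5 kip/in; adequate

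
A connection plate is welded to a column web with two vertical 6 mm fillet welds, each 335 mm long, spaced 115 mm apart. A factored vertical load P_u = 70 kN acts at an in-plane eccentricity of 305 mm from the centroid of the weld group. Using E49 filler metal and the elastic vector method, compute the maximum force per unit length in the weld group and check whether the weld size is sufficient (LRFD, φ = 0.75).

f_max ≈ 490 N/mm; adequate

E49XX → F_EXX = 490 MPa.
Total weld length L_w = 670 mm. Treat welds as unit-width lines.
Polar moment about centroid: J = 2[d³/12 + d(b/2)²] = 2[335³/12 + 335×57.5²] = 8481000 mm³.
Direct shear f_v = P/L_w = 70×10³ / 670 = 104.5 N/mm (vertical).
Torsion M = P·e = 70×10³ × 305 = 21350000 N·mm.
Critical point at (x, y) = (57.5, 167.5) from centroid. f_tx = M·y/J = 421.7 N/mm; f_ty = M·x/J = 144.7 N/mm.
Resultant f_max = √[f_tx² + (f_v + f_ty)²] = √[421.7² + (104.5 + 144.7)²] = 489.8 N/mm.
Capacity per unit length: φr_n = 0.75 × 0.6 × 490 × (0.707 × 6) = 935.4 N/mm.
489.8 ≤ 935.4 → adequate.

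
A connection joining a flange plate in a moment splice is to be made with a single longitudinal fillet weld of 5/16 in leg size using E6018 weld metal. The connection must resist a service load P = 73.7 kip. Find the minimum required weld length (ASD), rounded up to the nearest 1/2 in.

L = 19 in

E60XX → F_EXX = 60 ksi.
Throat t_e = 0.707 × 0.3125 = 0.2209 in.
r_n/Ω = (0.6 × 60 × 0.2209) / 2.0 = 3.977 kip/in.
L_req = P / (r_n/Ω) = 73.7 / 3.977 = 18.53 in total.
Round up → use L = 19 in.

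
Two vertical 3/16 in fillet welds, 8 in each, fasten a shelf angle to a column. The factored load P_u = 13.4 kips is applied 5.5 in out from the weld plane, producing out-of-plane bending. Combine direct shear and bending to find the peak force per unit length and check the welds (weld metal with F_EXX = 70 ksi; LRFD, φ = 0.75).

L_w = 2 × 8 = 16 in; section modulus (unit throat) S = 2 × L²/6 = 21.33 in².
Direct shear f_v = P/L_w = 13.4/16 = 0.8375 kip/in.
Moment M = P × e = 13.4 × 5.5 = 73.7 kip·in; bending f_b = M/S = 3.455 kip/in.
f_max = √(f_v² + f_b²) = √(0.8375² + 3.455²) = 3.555 kip/in.
φr_n = 0.75 × 0.6 × 70 × (0.707 × 0.1875) = 4.176 kip/in → adequate.

f_max ≈ 3.55 kip/in; adequate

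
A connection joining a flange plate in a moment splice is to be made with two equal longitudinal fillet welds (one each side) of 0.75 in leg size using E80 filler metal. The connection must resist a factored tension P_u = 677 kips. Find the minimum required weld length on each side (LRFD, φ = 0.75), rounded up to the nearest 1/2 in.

L = 18 in on each side

E80XX → F_EXX = 80 ksi.
Throat t_e = 0.707 × 0.75 = 0.5302 in.
φr_n = 0.75 × 0.6 × 80 × 0.5302 = 19.09 kips/in.
L_req = P_u / φr_n = 677 / 19.09 = 35.47 in total.
Per side: 35.47 / 2 = 17.73 in.
Round up → use L = 18 in on each side.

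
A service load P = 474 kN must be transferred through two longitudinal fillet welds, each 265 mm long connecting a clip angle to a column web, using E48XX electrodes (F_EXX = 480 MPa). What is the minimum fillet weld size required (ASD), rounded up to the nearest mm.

w = 9 mm

Total weld length L = 530 mm.
Required throat t_e = P × Ω / (0.6 F_EXX × L) = 474 × 2.0 / (0.6 × 480 × 530 × 10⁻³) = 6.211 mm.
Required leg w = t_e / 0.707 = 8.785 mm → use 9 mm.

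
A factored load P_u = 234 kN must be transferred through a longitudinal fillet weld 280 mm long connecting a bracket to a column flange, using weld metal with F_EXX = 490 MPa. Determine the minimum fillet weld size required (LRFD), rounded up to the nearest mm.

Total weld length L = 280 mm.
Required throat t_e = P_u / (φ × 0.6 F_EXX × L) = 234 / (0.75 × 0.6 × 490 × 280 × 10⁻³) = 3.79 mm.
Required leg w = t_e / 0.707 = 5.361 mm → use 6 mm.

w = 6 mm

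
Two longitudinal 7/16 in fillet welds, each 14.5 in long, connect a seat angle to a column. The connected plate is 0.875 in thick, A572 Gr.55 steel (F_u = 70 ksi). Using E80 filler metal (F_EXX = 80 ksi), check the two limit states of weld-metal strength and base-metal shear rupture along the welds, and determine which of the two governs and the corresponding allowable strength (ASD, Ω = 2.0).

t_e = 0.707 × 0.4375 = 0.3093 in; L = 29 in.
Weld metal: R_n/Ω = (1/2.0) × 0.6 × 80 × 0.3093 × 29 = 215.3 kips.
Base metal (shear rupture): R_n/Ω = (1/2.0) × 0.6 × 70 × 0.875 × 29 = 532.9 kips.
Governing: weld metal.

R_n/Ω ≈ 215 kips (weld metal governs)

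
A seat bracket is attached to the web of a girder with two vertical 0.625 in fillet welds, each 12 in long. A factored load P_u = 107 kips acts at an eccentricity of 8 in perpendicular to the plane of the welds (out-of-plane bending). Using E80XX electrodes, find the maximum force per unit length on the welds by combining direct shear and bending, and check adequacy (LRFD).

f_max ≈ 18.4 kip/in; NOT adequate

E80XX → F_EXX = 80 ksi.
L_w = 2 × 12 = 24 in; section modulus (unit throat) S = 2 × L²/6 = 48 in².
Direct shear f_v = P/L_w = 107/24 = 4.458 kip/in.
Moment M = P × e = 107 × 8 = 856 kip·in; bending f_b = M/S = 17.83 kip/in.
f_max = √(f_v² + f_b²) = √(4.458² + 17.83²) = 18.38 kip/in.
φr_n = 0.75 × 0.6 × 80 × (0.707 × 0.625) = 15.91 kip/in → NOT adequate.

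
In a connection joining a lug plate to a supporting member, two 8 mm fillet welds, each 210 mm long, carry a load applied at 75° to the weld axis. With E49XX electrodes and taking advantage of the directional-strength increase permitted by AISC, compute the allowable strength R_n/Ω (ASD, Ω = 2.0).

R_n/Ω ≈ 515 kN

E49XX → F_EXX = 490 MPa.
t_e = 0.707 × 8 = 5.656 mm; A_we = 5.656 × 420 = 2376 mm².
Directional factor: 1.0 + 0.5 sin^1.5(75°) = 1.475.
F_nw = 0.6 × 490 × 1.475 = 433.6 MPa.
R_n/Ω = (433.6 × 2376) / 2.0 × 10⁻³ = 515 kN.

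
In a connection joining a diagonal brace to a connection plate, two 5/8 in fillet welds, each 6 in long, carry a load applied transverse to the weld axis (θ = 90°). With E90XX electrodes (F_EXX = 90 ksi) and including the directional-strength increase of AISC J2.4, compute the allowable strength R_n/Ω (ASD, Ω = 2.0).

R_n/Ω ≈ 215 kip

t_e = 0.707 × 0.625 = 0.4419 in; A_we = 0.4419 × 12 = 5.302 in².
Directional factor: 1.0 + 0.5 sin^1.5(90°) = 1.5.
F_nw = 0.6 × 90 × 1.5 = 81 ksi.
R_n/Ω = (81 × 5.302) / 2.0 = 214.8 kip.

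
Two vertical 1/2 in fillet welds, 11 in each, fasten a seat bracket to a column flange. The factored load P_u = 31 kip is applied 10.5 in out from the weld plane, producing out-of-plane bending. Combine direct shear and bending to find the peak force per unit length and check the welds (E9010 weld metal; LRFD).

E90XX → F_EXX = 90 ksi.
L_w = 2 × 11 = 22 in; section modulus (unit throat) S = 2 × L²/6 = 40.33 in².
Direct shear f_v = P/L_w = 31/22 = 1.409 kip/in.
Moment M = P × e = 31 × 10.5 = 325.5 kip·in; bending f_b = M/S = 8.07 kip/in.
f_max = √(f_v² + f_b²) = √(1.409² + 8.07²) = 8.192 kip/in.
φr_n = 0.75 × 0.6 × 90 × (0.707 × 0.5) = 14.32 kip/in → adequate.

f_max ≈ 8.19 kip/in; adequate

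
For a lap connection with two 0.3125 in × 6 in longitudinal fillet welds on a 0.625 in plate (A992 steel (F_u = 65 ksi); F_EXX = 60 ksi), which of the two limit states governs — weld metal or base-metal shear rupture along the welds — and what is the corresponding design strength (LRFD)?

t_e = 0.707 × 0.3125 = 0.2209 in; L = 12 in.
Weld metal: φR_n = 0.75 × 0.6 × 60 × 0.2209 × 12 = 71.58 kip.
Base metal (shear rupture): φR_n = 0.75 × 0.6 × 65 × 0.625 × 12 = 219.4 kip.
Governing: weld metal.

φR_n ≈ 71.6 kip (weld metal governs)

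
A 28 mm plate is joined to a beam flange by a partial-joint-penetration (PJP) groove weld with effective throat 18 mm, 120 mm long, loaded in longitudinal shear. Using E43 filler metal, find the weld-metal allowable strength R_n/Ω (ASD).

R_n/Ω ≈ 279 kN

E43XX → F_EXX = 430 MPa.
Effective throat (given) t_e = 18 mm.
A_we = 18 × 120 = 2160 mm².
F_nw = 0.6 F_EXX = 258 MPa.
R_n/Ω = (258 × 2160) / 2.0 × 10⁻³ = 278.6 kN.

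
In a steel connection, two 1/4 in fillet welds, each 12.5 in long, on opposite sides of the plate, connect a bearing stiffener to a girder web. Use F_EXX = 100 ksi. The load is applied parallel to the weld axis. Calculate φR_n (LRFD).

Effective throat t_e = 0.707 × 0.25 = 0.1767 in.
Total length L = 25 in; A_we = 0.1767 × 25 = 4.419 in².
F_nw = 0.6 F_EXX = 0.6 × 100 = 60 ksi.
φR_n = 0.75 × 60 × 4.419 = 198.8 kip.

φR_n ≈ 199 kip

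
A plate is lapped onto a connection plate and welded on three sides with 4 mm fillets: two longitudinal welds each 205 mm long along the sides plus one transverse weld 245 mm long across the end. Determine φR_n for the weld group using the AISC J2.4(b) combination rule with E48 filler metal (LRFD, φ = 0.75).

φR_n ≈ 437 kN

E48XX → F_EXX = 480 MPa.
t_e = 0.707 × 4 = 2.828 mm.
R_nwl = 0.6 × 480 × 2.828 × 410 × 10⁻³ = 333.9 kN (longitudinal, 2 welds).
R_nwt = 0.6 × 480 × 2.828 × 245 × 10⁻³ = 199.5 kN (transverse, base value).
(i) R_nwl + R_nwt = 533.5 kN; (ii) 0.85 R_nwl + 1.5 R_nwt = 583.2 kN.
R_n = max = 583.2 kN [governs: (ii)]; φR_n = 437.4 kN.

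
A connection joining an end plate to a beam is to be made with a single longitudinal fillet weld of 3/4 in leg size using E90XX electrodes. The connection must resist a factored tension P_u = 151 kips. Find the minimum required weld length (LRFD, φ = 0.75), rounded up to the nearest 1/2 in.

L = 7.5 in

E90XX → F_EXX = 90 ksi.
Throat t_e = 0.707 × 0.75 = 0.5302 in.
φr_n = 0.75 × 0.6 × 90 × 0.5302 = 21.48 kips/in.
L_req = P_u / φr_n = 151 / 21.48 = 7.031 in total.
Round up → use L = 7.5 in.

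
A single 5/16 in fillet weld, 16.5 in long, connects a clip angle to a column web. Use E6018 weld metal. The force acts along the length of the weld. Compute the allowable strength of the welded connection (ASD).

R_n/Ω ≈ 65.6 kip

E60XX → F_EXX = 60 ksi.
Effective throat t_e = 0.707 × 0.3125 = 0.2209 in.
Total length L = 16.5 in; A_we = 0.2209 × 16.5 = 3.645 in².
F_nw = 0.6 F_EXX = 0.6 × 60 = 36 ksi.
R_n = 36 × 3.645 = 131.2 kip; R_n/Ω = 131.2/2.0 = 65.62 kip.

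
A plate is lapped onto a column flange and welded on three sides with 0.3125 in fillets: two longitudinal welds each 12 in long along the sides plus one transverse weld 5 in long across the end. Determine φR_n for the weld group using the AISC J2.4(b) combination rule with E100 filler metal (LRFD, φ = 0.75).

E100XX → F_EXX = 100 ksi.
t_e = 0.707 × 0.3125 = 0.2209 in.
R_nwl = 0.6 × 100 × 0.2209 × 24 = 318.1 kips (longitudinal, 2 welds).
R_nwt = 0.6 × 100 × 0.2209 × 5 = 66.28 kips (transverse, base value).
(i) R_nwl + R_nwt = 384.4 kips; (ii) 0.85 R_nwl + 1.5 R_nwt = 369.8 kips.
R_n = max = 384.4 kips [governs: (i)]; φR_n = 288.3 kips.

φR_n ≈ 288 kips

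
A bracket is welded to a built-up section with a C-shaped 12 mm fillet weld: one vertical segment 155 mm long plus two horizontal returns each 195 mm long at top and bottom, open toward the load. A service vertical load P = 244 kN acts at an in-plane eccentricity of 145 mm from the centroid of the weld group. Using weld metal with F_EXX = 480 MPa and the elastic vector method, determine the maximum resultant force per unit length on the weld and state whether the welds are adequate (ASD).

f_max ≈ 1450 N/mm; NOT adequate

Total weld length L_w = 545 mm. Treat welds as unit-width lines.
Centroid: x̄ = 2×195×97.5 / 545 = 69.77 mm from the vertical weld.
Polar moment about centroid: J = I_x + I_y = [155³/12 + 2×195×77.5²] + [155×69.77² + 2(195³/12 + 195×27.73²)] = 4943000 mm³.
Direct shear f_v = P/L_w = 244×10³ / 545 = 447.7 N/mm (vertical).
Torsion M = P·e = 244×10³ × 145 = 35380000 N·mm.
Critical point at (x, y) = (125.2, 77.5) from centroid. f_tx = M·y/J = 554.7 N/mm; f_ty = M·x/J = 896.3 N/mm.
Resultant f_max = √[f_tx² + (f_v + f_ty)²] = √[554.7² + (447.7 + 896.3)²] = 1454 N/mm.
Capacity per unit length: r_n/Ω = (1/2.0) × 0.6 × 480 × (0.707 × 12) = 1222 N/mm.
1454 > 1222 → NOT adequate.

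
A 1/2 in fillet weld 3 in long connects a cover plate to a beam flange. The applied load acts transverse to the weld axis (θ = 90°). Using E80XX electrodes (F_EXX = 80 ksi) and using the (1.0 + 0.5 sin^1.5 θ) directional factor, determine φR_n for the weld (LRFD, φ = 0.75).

φR_n ≈ 57.3 kip

t_e = 0.707 × 0.5 = 0.3535 in; A_we = 0.3535 × 3 = 1.06 in².
Directional factor: 1.0 + 0.5 sin^1.5(90°) = 1.5.
F_nw = 0.6 × 80 × 1.5 = 72 ksi.
φR_n = 0.75 × 72 × 1.06 = 57.27 kip.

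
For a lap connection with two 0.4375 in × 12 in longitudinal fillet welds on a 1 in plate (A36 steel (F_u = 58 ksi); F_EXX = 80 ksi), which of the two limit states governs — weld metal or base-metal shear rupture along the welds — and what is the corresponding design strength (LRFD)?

φR_n ≈ 267 kip (weld metal governs)

t_e = 0.707 × 0.4375 = 0.3093 in; L = 24 in.
Weld metal: φR_n = 0.75 × 0.6 × 80 × 0.3093 × 24 = 267.2 kip.
Base metal (shear rupture): φR_n = 0.75 × 0.6 × 58 × 1 × 24 = 626.4 kip.
Governing: weld metal.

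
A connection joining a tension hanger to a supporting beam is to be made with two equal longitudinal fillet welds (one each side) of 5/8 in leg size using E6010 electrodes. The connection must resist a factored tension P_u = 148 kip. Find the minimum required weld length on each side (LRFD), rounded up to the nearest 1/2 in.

E60XX → F_EXX = 60 ksi.
Throat t_e = 0.707 × 0.625 = 0.4419 in.
φr_n = 0.75 × 0.6 × 60 × 0.4419 = 11.93 kip/in.
L_req = P_u / φr_n = 148 / 11.93 = 12.41 in total.
Per side: 12.41 / 2 = 6.203 in.
Round up → use L = 6.5 in on each side.

L = 6.5 in on each side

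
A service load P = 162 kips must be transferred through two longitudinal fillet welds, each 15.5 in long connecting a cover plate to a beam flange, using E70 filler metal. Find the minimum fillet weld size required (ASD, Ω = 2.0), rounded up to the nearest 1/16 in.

w = 3/8 in

E70XX → F_EXX = 70 ksi.
Total weld length L = 31 in.
Required throat t_e = P × Ω / (0.6 F_EXX × L) = 162 × 2.0 / (0.6 × 70 × 31) = 0.2488 in.
Required leg w = t_e / 0.707 = 0.352 in → use 3/8 in.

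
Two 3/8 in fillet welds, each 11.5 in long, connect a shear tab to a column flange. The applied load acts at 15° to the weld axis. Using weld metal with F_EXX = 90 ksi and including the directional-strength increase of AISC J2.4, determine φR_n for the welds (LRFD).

t_e = 0.707 × 0.375 = 0.2651 in; A_we = 0.2651 × 23 = 6.098 in².
Directional factor: 1.0 + 0.5 sin^1.5(15°) = 1.066.
F_nw = 0.6 × 90 × 1.066 = 57.56 ksi.
φR_n = 0.75 × 57.56 × 6.098 = 263.2 kip.

φR_n ≈ 263 kip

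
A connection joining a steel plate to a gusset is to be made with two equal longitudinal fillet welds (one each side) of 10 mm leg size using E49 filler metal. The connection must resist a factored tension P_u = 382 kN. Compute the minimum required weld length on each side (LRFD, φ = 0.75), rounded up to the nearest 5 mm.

E49XX → F_EXX = 490 MPa.
Throat t_e = 0.707 × 10 = 7.07 mm.
φr_n = 0.75 × 0.6 × 490 × 7.07 × 10⁻³ = 1.559 kN/mm.
L_req = P_u / φr_n = 382 / 1.559 = 245 mm total.
Per side: 245 / 2 = 122.5 mm.
Round up → use L = 125 mm on each side.

L = 125 mm on each side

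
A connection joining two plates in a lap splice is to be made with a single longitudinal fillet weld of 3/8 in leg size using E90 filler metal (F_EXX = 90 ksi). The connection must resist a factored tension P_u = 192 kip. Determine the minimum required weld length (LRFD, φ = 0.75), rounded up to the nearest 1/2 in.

L = 18 in

Throat t_e = 0.707 × 0.375 = 0.2651 in.
φr_n = 0.75 × 0.6 × 90 × 0.2651 = 10.74 kip/in.
L_req = P_u / φr_n = 192 / 10.74 = 17.88 in total.
Round up → use L = 18 in.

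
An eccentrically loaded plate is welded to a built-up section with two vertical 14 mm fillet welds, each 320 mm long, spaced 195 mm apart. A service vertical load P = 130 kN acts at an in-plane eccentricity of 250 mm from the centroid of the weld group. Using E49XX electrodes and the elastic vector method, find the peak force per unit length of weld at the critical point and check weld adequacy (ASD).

f_max ≈ 656 N/mm; adequate

E49XX → F_EXX = 490 MPa.
Total weld length L_w = 640 mm. Treat welds as unit-width lines.
Polar moment about centroid: J = 2[d³/12 + d(b/2)²] = 2[320³/12 + 320×97.5²] = 11550000 mm³.
Direct shear f_v = P/L_w = 130×10³ / 640 = 203.1 N/mm (vertical).
Torsion M = P·e = 130×10³ × 250 = 32500000 N·mm.
Critical point at (x, y) = (97.5, 160) from centroid. f_tx = M·y/J = 450.4 N/mm; f_ty = M·x/J = 274.5 N/mm.
Resultant f_max = √[f_tx² + (f_v + f_ty)²] = √[450.4² + (203.1 + 274.5)²] = 656.5 N/mm.
Capacity per unit length: r_n/Ω = (1/2.0) × 0.6 × 490 × (0.707 × 14) = 1455 N/mm.
656.5 ≤ 1455 → adequate.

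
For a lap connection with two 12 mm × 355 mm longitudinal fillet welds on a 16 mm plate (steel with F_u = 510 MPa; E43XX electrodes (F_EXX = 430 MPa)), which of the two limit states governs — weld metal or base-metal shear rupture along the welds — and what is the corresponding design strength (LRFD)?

φR_n ≈ 1170 kN (weld metal governs)

t_e = 0.707 × 12 = 8.484 mm; L = 710 mm.
Weld metal: φR_n = 0.75 × 0.6 × 430 × 8.484 × 710 × 10⁻³ = 1166 kN.
Base metal (shear rupture): φR_n = 0.75 × 0.6 × 510 × 16 × 710 × 10⁻³ = 2607 kN.
Governing: weld metal.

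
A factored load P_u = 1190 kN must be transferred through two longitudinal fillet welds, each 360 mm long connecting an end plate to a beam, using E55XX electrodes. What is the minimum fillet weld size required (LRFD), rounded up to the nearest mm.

w = 10 mm

E55XX → F_EXX = 550 MPa.
Total weld length L = 720 mm.
Required throat t_e = P_u / (φ × 0.6 F_EXX × L) = 1190 / (0.75 × 0.6 × 550 × 720 × 10⁻³) = 6.678 mm.
Required leg w = t_e / 0.707 = 9.445 mm → use 10 mm.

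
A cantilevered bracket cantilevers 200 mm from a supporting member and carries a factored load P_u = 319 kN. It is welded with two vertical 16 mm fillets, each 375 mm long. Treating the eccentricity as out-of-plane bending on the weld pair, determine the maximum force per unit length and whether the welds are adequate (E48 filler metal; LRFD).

f_max ≈ 1430 N/mm; adequate

E48XX → F_EXX = 480 MPa.
L_w = 2 × 375 = 750 mm; section modulus (unit throat) S = 2 × L²/6 = 46880 mm².
Direct shear f_v = P/L_w = 319×10³/750 = 425.3 N/mm.
Moment M = P × e = 319×10³ × 200 = 63800000 N·mm; bending f_b = M/S = 1361 N/mm.
f_max = √(f_v² + f_b²) = √(425.3² + 1361²) = 1426 N/mm.
φr_n = 0.75 × 0.6 × 480 × (0.707 × 16) = 2443 N/mm → adequate.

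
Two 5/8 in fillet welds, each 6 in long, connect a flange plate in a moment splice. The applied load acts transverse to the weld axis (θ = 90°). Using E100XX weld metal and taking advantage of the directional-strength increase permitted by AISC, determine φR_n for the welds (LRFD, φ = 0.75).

E100XX → F_EXX = 100 ksi.
t_e = 0.707 × 0.625 = 0.4419 in; A_we = 0.4419 × 12 = 5.302 in².
Directional factor: 1.0 + 0.5 sin^1.5(90°) = 1.5.
F_nw = 0.6 × 100 × 1.5 = 90 ksi.
φR_n = 0.75 × 90 × 5.302 = 357.9 kips.

φR_n ≈ 358 kips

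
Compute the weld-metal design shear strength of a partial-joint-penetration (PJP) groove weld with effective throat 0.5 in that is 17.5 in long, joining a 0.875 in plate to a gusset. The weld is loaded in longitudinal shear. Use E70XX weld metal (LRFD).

E70XX → F_EXX = 70 ksi.
Effective throat (given) t_e = 0.5 in.
A_we = 0.5 × 17.5 = 8.75 in².
F_nw = 0.6 F_EXX = 42 ksi.
φR_n = 0.75 × 42 × 8.75 = 275.6 kip.

φR_n ≈ 276 kip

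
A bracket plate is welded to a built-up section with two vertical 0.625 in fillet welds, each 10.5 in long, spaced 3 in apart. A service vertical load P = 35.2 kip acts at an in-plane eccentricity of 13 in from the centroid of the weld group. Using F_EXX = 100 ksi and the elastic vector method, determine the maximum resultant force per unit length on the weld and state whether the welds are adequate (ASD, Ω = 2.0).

f_max ≈ 11 kip/in; adequate

Total weld length L_w = 21 in. Treat welds as unit-width lines.
Polar moment about centroid: J = 2[d³/12 + d(b/2)²] = 2[10.5³/12 + 10.5×1.5²] = 240.2 in³.
Direct shear f_v = P/L_w = 35.2 / 21 = 1.676 kip/in (vertical).
Torsion M = P·e = 35.2 × 13 = 457.6 kip·in.
Critical point at (x, y) = (1.5, 5.25) from centroid. f_tx = M·y/J = 10 kip/in; f_ty = M·x/J = 2.858 kip/in.
Resultant f_max = √[f_tx² + (f_v + f_ty)²] = √[10² + (1.676 + 2.858)²] = 10.98 kip/in.
Capacity per unit length: r_n/Ω = (1/2.0) × 0.6 × 100 × (0.707 × 0.625) = 13.26 kip/in.
10.98 ≤ 13.26 → adequate.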